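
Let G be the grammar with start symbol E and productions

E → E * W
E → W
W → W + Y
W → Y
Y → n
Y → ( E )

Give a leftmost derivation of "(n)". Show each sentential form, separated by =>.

E => W => Y => (E) => (W) => (Y) => (n)

E => W   [E → W]
W => Y   [W → Y]
Y => (E)   [Y → ( E )]
(E) => (W)   [E → W]
(W) => (Y)   [W → Y]
(Y) => (n)   [Y → n]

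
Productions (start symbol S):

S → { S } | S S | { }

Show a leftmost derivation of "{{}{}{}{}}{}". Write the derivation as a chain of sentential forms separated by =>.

S => SS => {S}S => {SS}S => {SSS}S => {SSSS}S => {{}SSS}S => {{}{}SS}S => {{}{}{}S}S => {{}{}{}{}}S => {{}{}{}{}}{}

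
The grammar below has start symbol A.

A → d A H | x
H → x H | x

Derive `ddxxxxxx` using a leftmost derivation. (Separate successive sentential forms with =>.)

A => dAH => ddAHH => ddxHH => ddxxHH => ddxxxHH => ddxxxxHH => ddxxxxxH => ddxxxxxx

A => dAH   [A → d A H]
dAH => ddAHH   [A → d A H]
ddAHH => ddxHH   [A → x]
ddxHH => ddxxHH   [H → x H]
ddxxHH => ddxxxHH   [H → x H]
ddxxxHH => ddxxxxHH   [H → x H]
ddxxxxHH => ddxxxxxH   [H → x]
ddxxxxxH => ddxxxxxx   [H → x]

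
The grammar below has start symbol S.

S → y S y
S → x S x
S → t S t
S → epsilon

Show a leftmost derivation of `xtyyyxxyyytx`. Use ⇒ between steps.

S ⇒ xSx   [S → x S x]
xSx ⇒ xtStx   [S → t S t]
xtStx ⇒ xtySytx   [S → y S y]
xtySytx ⇒ xtyySyytx   [S → y S y]
xtyySyytx ⇒ xtyyySyyytx   [S → y S y]
xtyyySyyytx ⇒ xtyyyxSxyyytx   [S → x S x]
xtyyyxSxyyytx ⇒ xtyyyxxyyytx   [S → epsilon]

S ⇒ xSx ⇒ xtStx ⇒ xtySytx ⇒ xtyySyytx ⇒ xtyyySyyytx ⇒ xtyyyxSxyyytx ⇒ xtyyyxxyyytx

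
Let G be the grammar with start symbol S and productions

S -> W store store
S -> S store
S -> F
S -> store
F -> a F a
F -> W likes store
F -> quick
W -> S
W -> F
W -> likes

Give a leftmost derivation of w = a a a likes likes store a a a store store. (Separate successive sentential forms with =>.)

S => W store store   [S -> W store store]
W store store => F store store   [W -> F]
F store store => a F a store store   [F -> a F a]
a F a store store => a a F a a store store   [F -> a F a]
a a F a a store store => a a a F a a a store store   [F -> a F a]
a a a F a a a store store => a a a W likes store a a a store store   [F -> W likes store]
a a a W likes store a a a store store => a a a likes likes store a a a store store   [W -> likes]

S => W store store => F store store => a F a store store => a a F a a store store => a a a F a a a store store => a a a W likes store a a a store store => a a a likes likes store a a a store store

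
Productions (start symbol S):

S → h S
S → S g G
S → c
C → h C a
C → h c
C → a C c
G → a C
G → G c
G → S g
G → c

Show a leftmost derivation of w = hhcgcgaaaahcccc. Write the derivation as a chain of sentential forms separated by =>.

S => SgG => SgGgG => hSgGgG => hhSgGgG => hhcgGgG => hhcgcgG => hhcgcgaC => hhcgcgaaCc => hhcgcgaaaCcc => hhcgcgaaaaCccc => hhcgcgaaaahcccc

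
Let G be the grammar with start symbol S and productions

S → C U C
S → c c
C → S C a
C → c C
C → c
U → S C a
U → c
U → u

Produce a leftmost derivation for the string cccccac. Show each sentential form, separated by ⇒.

S ⇒ CUC ⇒ cUC ⇒ cSCaC ⇒ cCUCCaC ⇒ ccUCCaC ⇒ cccCCaC ⇒ ccccCaC ⇒ cccccaC ⇒ cccccac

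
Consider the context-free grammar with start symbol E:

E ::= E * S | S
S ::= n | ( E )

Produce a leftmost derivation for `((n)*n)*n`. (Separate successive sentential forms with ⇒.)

E ⇒ E*S ⇒ S*S ⇒ (E)*S ⇒ (E*S)*S ⇒ (S*S)*S ⇒ ((E)*S)*S ⇒ ((S)*S)*S ⇒ ((n)*S)*S ⇒ ((n)*n)*S ⇒ ((n)*n)*n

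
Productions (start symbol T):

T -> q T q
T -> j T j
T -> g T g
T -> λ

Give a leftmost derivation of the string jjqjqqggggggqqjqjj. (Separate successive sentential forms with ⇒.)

T ⇒ jTj   [T -> j T j]
jTj ⇒ jjTjj   [T -> j T j]
jjTjj ⇒ jjqTqjj   [T -> q T q]
jjqTqjj ⇒ jjqjTjqjj   [T -> j T j]
jjqjTjqjj ⇒ jjqjqTqjqjj   [T -> q T q]
jjqjqTqjqjj ⇒ jjqjqqTqqjqjj   [T -> q T q]
jjqjqqTqqjqjj ⇒ jjqjqqgTgqqjqjj   [T -> g T g]
jjqjqqgTgqqjqjj ⇒ jjqjqqggTggqqjqjj   [T -> g T g]
jjqjqqggTggqqjqjj ⇒ jjqjqqgggTgggqqjqjj   [T -> g T g]
jjqjqqgggTgggqqjqjj ⇒ jjqjqqggggggqqjqjj   [T -> λ]

T ⇒ jTj ⇒ jjTjj ⇒ jjqTqjj ⇒ jjqjTjqjj ⇒ jjqjqTqjqjj ⇒ jjqjqqTqqjqjj ⇒ jjqjqqgTgqqjqjj ⇒ jjqjqqggTggqqjqjj ⇒ jjqjqqgggTgggqqjqjj ⇒ jjqjqqggggggqqjqjj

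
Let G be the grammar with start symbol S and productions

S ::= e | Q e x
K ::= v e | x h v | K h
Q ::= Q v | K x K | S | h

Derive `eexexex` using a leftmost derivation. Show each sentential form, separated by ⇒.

S ⇒ Qex   [S ::= Q e x]
Qex ⇒ Sex   [Q ::= S]
Sex ⇒ Qexex   [S ::= Q e x]
Qexex ⇒ Sexex   [Q ::= S]
Sexex ⇒ Qexexex   [S ::= Q e x]
Qexexex ⇒ Sexexex   [Q ::= S]
Sexexex ⇒ eexexex   [S ::= e]

S ⇒ Qex ⇒ Sex ⇒ Qexex ⇒ Sexex ⇒ Qexexex ⇒ Sexexex ⇒ eexexex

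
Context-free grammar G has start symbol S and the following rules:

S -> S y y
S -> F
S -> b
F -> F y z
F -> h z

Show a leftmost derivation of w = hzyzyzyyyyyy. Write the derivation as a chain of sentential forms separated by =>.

S => Syy   [S -> S y y]
Syy => Syyyy   [S -> S y y]
Syyyy => Syyyyyy   [S -> S y y]
Syyyyyy => Fyyyyyy   [S -> F]
Fyyyyyy => Fyzyyyyyy   [F -> F y z]
Fyzyyyyyy => Fyzyzyyyyyy   [F -> F y z]
Fyzyzyyyyyy => hzyzyzyyyyyy   [F -> h z]

S => Syy => Syyyy => Syyyyyy => Fyyyyyy => Fyzyyyyyy => Fyzyzyyyyyy => hzyzyzyyyyyy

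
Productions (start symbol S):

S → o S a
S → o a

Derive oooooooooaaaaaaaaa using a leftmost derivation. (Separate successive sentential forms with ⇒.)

S⇒oSa⇒ooSaa⇒oooSaaa⇒ooooSaaaa⇒oooooSaaaaa⇒ooooooSaaaaaa⇒oooooooSaaaaaaa⇒ooooooooSaaaaaaaa⇒oooooooooaaaaaaaaa

S ⇒ oSa   [S → o S a]
oSa ⇒ ooSaa   [S → o S a]
ooSaa ⇒ oooSaaa   [S → o S a]
oooSaaa ⇒ ooooSaaaa   [S → o S a]
ooooSaaaa ⇒ oooooSaaaaa   [S → o S a]
oooooSaaaaa ⇒ ooooooSaaaaaa   [S → o S a]
ooooooSaaaaaa ⇒ oooooooSaaaaaaa   [S → o S a]
oooooooSaaaaaaa ⇒ ooooooooSaaaaaaaa   [S → o S a]
ooooooooSaaaaaaaa ⇒ oooooooooaaaaaaaaa   [S → o a]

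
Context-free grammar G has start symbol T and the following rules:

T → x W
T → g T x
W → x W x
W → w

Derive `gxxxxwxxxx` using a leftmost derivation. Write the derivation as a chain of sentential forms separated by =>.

T=>gTx=>gxWx=>gxxWxx=>gxxxWxxx=>gxxxxWxxxx=>gxxxxwxxxx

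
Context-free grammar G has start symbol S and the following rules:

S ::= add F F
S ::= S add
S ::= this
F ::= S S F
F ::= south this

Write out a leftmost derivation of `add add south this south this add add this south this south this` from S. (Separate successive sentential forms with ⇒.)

S ⇒ add F F ⇒ add S S F F ⇒ add S add S F F ⇒ add S add add S F F ⇒ add add F F add add S F F ⇒ add add south this F add add S F F ⇒ add add south this south this add add S F F ⇒ add add south this south this add add this F F ⇒ add add south this south this add add this south this F ⇒ add add south this south this add add this south this south this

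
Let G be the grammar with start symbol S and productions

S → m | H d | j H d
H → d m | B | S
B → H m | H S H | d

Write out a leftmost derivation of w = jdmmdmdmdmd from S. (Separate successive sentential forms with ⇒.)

S ⇒ jHd   [S → j H d]
jHd ⇒ jBd   [H → B]
jBd ⇒ jHSHd   [B → H S H]
jHSHd ⇒ jSSHd   [H → S]
jSSHd ⇒ jHdSHd   [S → H d]
jHdSHd ⇒ jBdSHd   [H → B]
jBdSHd ⇒ jHSHdSHd   [B → H S H]
jHSHdSHd ⇒ jdmSHdSHd   [H → d m]
jdmSHdSHd ⇒ jdmmHdSHd   [S → m]
jdmmHdSHd ⇒ jdmmdmdSHd   [H → d m]
jdmmdmdSHd ⇒ jdmmdmdmHd   [S → m]
jdmmdmdmHd ⇒ jdmmdmdmdmd   [H → d m]

S ⇒ jHd ⇒ jBd ⇒ jHSHd ⇒ jSSHd ⇒ jHdSHd ⇒ jBdSHd ⇒ jHSHdSHd ⇒ jdmSHdSHd ⇒ jdmmHdSHd ⇒ jdmmdmdSHd ⇒ jdmmdmdmHd ⇒ jdmmdmdmdmd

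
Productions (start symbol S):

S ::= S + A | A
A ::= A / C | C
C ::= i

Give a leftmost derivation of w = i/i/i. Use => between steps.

S => A => A/C => A/C/C => C/C/C => i/C/C => i/i/C => i/i/i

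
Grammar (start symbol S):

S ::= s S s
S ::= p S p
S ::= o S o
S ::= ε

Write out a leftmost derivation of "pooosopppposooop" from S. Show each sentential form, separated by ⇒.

S⇒pSp⇒poSop⇒pooSoop⇒poooSooop⇒pooosSsooop⇒pooosoSosooop⇒pooosopSposooop⇒pooosoppSpposooop⇒pooosopppposooop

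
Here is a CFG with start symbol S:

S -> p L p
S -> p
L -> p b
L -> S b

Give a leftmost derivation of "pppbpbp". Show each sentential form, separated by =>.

S => pLp => pSbp => ppLpbp => pppbpbp

S => pLp   [S -> p L p]
pLp => pSbp   [L -> S b]
pSbp => ppLpbp   [S -> p L p]
ppLpbp => pppbpbp   [L -> p b]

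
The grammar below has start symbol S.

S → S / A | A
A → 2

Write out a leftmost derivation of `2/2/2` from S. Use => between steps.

S => S/A => S/A/A => A/A/A => 2/A/A => 2/2/A => 2/2/2

S => S/A   [S → S / A]
S/A => S/A/A   [S → S / A]
S/A/A => A/A/A   [S → A]
A/A/A => 2/A/A   [A → 2]
2/A/A => 2/2/A   [A → 2]
2/2/A => 2/2/2   [A → 2]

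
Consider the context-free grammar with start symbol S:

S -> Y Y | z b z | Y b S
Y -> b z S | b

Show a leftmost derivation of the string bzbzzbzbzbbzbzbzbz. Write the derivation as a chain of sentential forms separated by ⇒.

S ⇒ YbS ⇒ bzSbS ⇒ bzYYbS ⇒ bzbzSYbS ⇒ bzbzzbzYbS ⇒ bzbzzbzbzSbS ⇒ bzbzzbzbzYbSbS ⇒ bzbzzbzbzbbSbS ⇒ bzbzzbzbzbbzbzbS ⇒ bzbzzbzbzbbzbzbzbz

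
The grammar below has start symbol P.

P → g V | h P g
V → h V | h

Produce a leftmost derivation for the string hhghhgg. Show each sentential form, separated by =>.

P => hPg   [P → h P g]
hPg => hhPgg   [P → h P g]
hhPgg => hhgVgg   [P → g V]
hhgVgg => hhghVgg   [V → h V]
hhghVgg => hhghhgg   [V → h]

P=>hPg=>hhPgg=>hhgVgg=>hhghVgg=>hhghhgg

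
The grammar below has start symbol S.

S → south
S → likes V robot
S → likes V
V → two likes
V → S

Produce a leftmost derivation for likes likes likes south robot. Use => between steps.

S => likes V robot => likes S robot => likes likes V robot => likes likes S robot => likes likes likes V robot => likes likes likes S robot => likes likes likes south robot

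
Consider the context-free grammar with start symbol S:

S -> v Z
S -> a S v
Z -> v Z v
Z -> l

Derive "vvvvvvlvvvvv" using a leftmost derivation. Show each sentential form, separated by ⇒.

S ⇒ vZ   [S -> v Z]
vZ ⇒ vvZv   [Z -> v Z v]
vvZv ⇒ vvvZvv   [Z -> v Z v]
vvvZvv ⇒ vvvvZvvv   [Z -> v Z v]
vvvvZvvv ⇒ vvvvvZvvvv   [Z -> v Z v]
vvvvvZvvvv ⇒ vvvvvvZvvvvv   [Z -> v Z v]
vvvvvvZvvvvv ⇒ vvvvvvlvvvvv   [Z -> l]

S⇒vZ⇒vvZv⇒vvvZvv⇒vvvvZvvv⇒vvvvvZvvvv⇒vvvvvvZvvvvv⇒vvvvvvlvvvvv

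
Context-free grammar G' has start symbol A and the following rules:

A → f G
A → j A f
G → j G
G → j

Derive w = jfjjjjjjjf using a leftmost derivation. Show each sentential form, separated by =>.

A => jAf   [A → j A f]
jAf => jfGf   [A → f G]
jfGf => jfjGf   [G → j G]
jfjGf => jfjjGf   [G → j G]
jfjjGf => jfjjjGf   [G → j G]
jfjjjGf => jfjjjjGf   [G → j G]
jfjjjjGf => jfjjjjjGf   [G → j G]
jfjjjjjGf => jfjjjjjjGf   [G → j G]
jfjjjjjjGf => jfjjjjjjjf   [G → j]

A => jAf => jfGf => jfjGf => jfjjGf => jfjjjGf => jfjjjjGf => jfjjjjjGf => jfjjjjjjGf => jfjjjjjjjf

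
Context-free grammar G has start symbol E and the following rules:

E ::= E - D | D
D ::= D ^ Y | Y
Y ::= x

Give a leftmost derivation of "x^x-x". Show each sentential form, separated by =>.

E => E-D   [E ::= E - D]
E-D => D-D   [E ::= D]
D-D => D^Y-D   [D ::= D ^ Y]
D^Y-D => Y^Y-D   [D ::= Y]
Y^Y-D => x^Y-D   [Y ::= x]
x^Y-D => x^x-D   [Y ::= x]
x^x-D => x^x-Y   [D ::= Y]
x^x-Y => x^x-x   [Y ::= x]

E => E-D => D-D => D^Y-D => Y^Y-D => x^Y-D => x^x-D => x^x-Y => x^x-x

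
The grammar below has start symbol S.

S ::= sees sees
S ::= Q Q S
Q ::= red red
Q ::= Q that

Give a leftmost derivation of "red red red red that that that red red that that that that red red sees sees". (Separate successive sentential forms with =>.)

S => Q Q S => red red Q S => red red Q that S => red red Q that that S => red red Q that that that S => red red red red that that that S => red red red red that that that Q Q S => red red red red that that that Q that Q S => red red red red that that that Q that that Q S => red red red red that that that Q that that that Q S => red red red red that that that Q that that that that Q S => red red red red that that that red red that that that that Q S => red red red red that that that red red that that that that red red S => red red red red that that that red red that that that that red red sees sees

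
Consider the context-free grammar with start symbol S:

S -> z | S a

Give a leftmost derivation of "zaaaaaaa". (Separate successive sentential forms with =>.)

S => Sa => Saa => Saaa => Saaaa => Saaaaa => Saaaaaa => Saaaaaaa => zaaaaaaa

S => Sa   [S -> S a]
Sa => Saa   [S -> S a]
Saa => Saaa   [S -> S a]
Saaa => Saaaa   [S -> S a]
Saaaa => Saaaaa   [S -> S a]
Saaaaa => Saaaaaa   [S -> S a]
Saaaaaa => Saaaaaaa   [S -> S a]
Saaaaaaa => zaaaaaaa   [S -> z]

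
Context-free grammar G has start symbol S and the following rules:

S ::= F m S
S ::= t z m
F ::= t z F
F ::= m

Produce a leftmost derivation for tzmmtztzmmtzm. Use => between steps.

S => FmS   [S ::= F m S]
FmS => tzFmS   [F ::= t z F]
tzFmS => tzmmS   [F ::= m]
tzmmS => tzmmFmS   [S ::= F m S]
tzmmFmS => tzmmtzFmS   [F ::= t z F]
tzmmtzFmS => tzmmtztzFmS   [F ::= t z F]
tzmmtztzFmS => tzmmtztzmmS   [F ::= m]
tzmmtztzmmS => tzmmtztzmmtzm   [S ::= t z m]

S => FmS => tzFmS => tzmmS => tzmmFmS => tzmmtzFmS => tzmmtztzFmS => tzmmtztzmmS => tzmmtztzmmtzm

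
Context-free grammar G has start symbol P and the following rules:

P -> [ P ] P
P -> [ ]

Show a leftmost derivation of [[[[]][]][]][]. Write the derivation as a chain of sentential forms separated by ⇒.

P ⇒ [P]P   [P -> [ P ] P]
[P]P ⇒ [[P]P]P   [P -> [ P ] P]
[[P]P]P ⇒ [[[P]P]P]P   [P -> [ P ] P]
[[[P]P]P]P ⇒ [[[[]]P]P]P   [P -> [ ]]
[[[[]]P]P]P ⇒ [[[[]][]]P]P   [P -> [ ]]
[[[[]][]]P]P ⇒ [[[[]][]][]]P   [P -> [ ]]
[[[[]][]][]]P ⇒ [[[[]][]][]][]   [P -> [ ]]

P ⇒ [P]P ⇒ [[P]P]P ⇒ [[[P]P]P]P ⇒ [[[[]]P]P]P ⇒ [[[[]][]]P]P ⇒ [[[[]][]][]]P ⇒ [[[[]][]][]][]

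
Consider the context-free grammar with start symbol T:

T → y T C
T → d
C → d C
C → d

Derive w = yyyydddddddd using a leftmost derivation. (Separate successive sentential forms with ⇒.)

T ⇒ yTC   [T → y T C]
yTC ⇒ yyTCC   [T → y T C]
yyTCC ⇒ yyyTCCC   [T → y T C]
yyyTCCC ⇒ yyyyTCCCC   [T → y T C]
yyyyTCCCC ⇒ yyyydCCCC   [T → d]
yyyydCCCC ⇒ yyyyddCCCC   [C → d C]
yyyyddCCCC ⇒ yyyydddCCCC   [C → d C]
yyyydddCCCC ⇒ yyyyddddCCC   [C → d]
yyyyddddCCC ⇒ yyyydddddCC   [C → d]
yyyydddddCC ⇒ yyyyddddddCC   [C → d C]
yyyyddddddCC ⇒ yyyydddddddC   [C → d]
yyyydddddddC ⇒ yyyydddddddd   [C → d]

T ⇒ yTC ⇒ yyTCC ⇒ yyyTCCC ⇒ yyyyTCCCC ⇒ yyyydCCCC ⇒ yyyyddCCCC ⇒ yyyydddCCCC ⇒ yyyyddddCCC ⇒ yyyydddddCC ⇒ yyyyddddddCC ⇒ yyyydddddddC ⇒ yyyydddddddd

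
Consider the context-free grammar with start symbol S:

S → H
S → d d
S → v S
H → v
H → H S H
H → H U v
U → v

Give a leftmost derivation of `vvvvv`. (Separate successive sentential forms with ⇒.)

S ⇒ H ⇒ HUv ⇒ HUvUv ⇒ vUvUv ⇒ vvvUv ⇒ vvvvv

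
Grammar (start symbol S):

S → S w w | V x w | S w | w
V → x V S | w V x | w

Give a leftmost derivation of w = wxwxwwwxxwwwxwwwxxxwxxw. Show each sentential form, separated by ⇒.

S ⇒ Vxw ⇒ wVxxw ⇒ wxVSxxw ⇒ wxwVxSxxw ⇒ wxwxVSxSxxw ⇒ wxwxwVxSxSxxw ⇒ wxwxwwVxxSxSxxw ⇒ wxwxwwwxxSxSxxw ⇒ wxwxwwwxxSwwxSxxw ⇒ wxwxwwwxxwwwxSxxw ⇒ wxwxwwwxxwwwxVxwxxw ⇒ wxwxwwwxxwwwxwVxxwxxw ⇒ wxwxwwwxxwwwxwwVxxxwxxw ⇒ wxwxwwwxxwwwxwwwxxxwxxw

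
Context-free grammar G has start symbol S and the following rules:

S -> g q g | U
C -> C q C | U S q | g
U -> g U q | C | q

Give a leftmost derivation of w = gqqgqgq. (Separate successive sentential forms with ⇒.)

S ⇒ U   [S -> U]
U ⇒ C   [U -> C]
C ⇒ USq   [C -> U S q]
USq ⇒ gUqSq   [U -> g U q]
gUqSq ⇒ gqqSq   [U -> q]
gqqSq ⇒ gqqgqgq   [S -> g q g]

S ⇒ U ⇒ C ⇒ USq ⇒ gUqSq ⇒ gqqSq ⇒ gqqgqgq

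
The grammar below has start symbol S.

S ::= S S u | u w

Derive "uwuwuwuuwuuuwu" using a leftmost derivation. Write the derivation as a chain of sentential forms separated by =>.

S => SSu => SSuSu => uwSuSu => uwSSuuSu => uwSSuSuuSu => uwuwSuSuuSu => uwuwuwuSuuSu => uwuwuwuuwuuSu => uwuwuwuuwuuuwu

S => SSu   [S ::= S S u]
SSu => SSuSu   [S ::= S S u]
SSuSu => uwSuSu   [S ::= u w]
uwSuSu => uwSSuuSu   [S ::= S S u]
uwSSuuSu => uwSSuSuuSu   [S ::= S S u]
uwSSuSuuSu => uwuwSuSuuSu   [S ::= u w]
uwuwSuSuuSu => uwuwuwuSuuSu   [S ::= u w]
uwuwuwuSuuSu => uwuwuwuuwuuSu   [S ::= u w]
uwuwuwuuwuuSu => uwuwuwuuwuuuwu   [S ::= u w]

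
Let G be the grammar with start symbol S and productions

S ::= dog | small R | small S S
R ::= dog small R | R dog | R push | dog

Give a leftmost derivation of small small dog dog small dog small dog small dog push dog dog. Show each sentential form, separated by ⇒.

S ⇒ small S S ⇒ small small S S S ⇒ small small dog S S ⇒ small small dog dog S ⇒ small small dog dog small R ⇒ small small dog dog small dog small R ⇒ small small dog dog small dog small R dog ⇒ small small dog dog small dog small dog small R dog ⇒ small small dog dog small dog small dog small R dog dog ⇒ small small dog dog small dog small dog small R push dog dog ⇒ small small dog dog small dog small dog small dog push dog dog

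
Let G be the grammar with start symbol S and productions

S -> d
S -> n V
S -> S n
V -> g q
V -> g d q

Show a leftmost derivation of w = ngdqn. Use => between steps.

S=>Sn=>nVn=>ngdqn

S => Sn   [S -> S n]
Sn => nVn   [S -> n V]
nVn => ngdqn   [V -> g d q]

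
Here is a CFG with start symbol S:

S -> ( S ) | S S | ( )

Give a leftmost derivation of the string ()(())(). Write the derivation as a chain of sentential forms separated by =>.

S => SS => ()S => ()SS => ()(S)S => ()(())S => ()(())()

S => SS   [S -> S S]
SS => ()S   [S -> ( )]
()S => ()SS   [S -> S S]
()SS => ()(S)S   [S -> ( S )]
()(S)S => ()(())S   [S -> ( )]
()(())S => ()(())()   [S -> ( )]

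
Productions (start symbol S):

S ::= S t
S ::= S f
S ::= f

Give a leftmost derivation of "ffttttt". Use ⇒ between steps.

S ⇒ St ⇒ Stt ⇒ Sttt ⇒ Stttt ⇒ Sttttt ⇒ Sfttttt ⇒ ffttttt

S ⇒ St   [S ::= S t]
St ⇒ Stt   [S ::= S t]
Stt ⇒ Sttt   [S ::= S t]
Sttt ⇒ Stttt   [S ::= S t]
Stttt ⇒ Sttttt   [S ::= S t]
Sttttt ⇒ Sfttttt   [S ::= S f]
Sfttttt ⇒ ffttttt   [S ::= f]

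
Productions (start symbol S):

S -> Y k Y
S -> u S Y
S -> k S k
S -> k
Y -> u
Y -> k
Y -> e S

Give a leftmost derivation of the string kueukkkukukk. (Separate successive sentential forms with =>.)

S => kSk   [S -> k S k]
kSk => kuSYk   [S -> u S Y]
kuSYk => kuYkYYk   [S -> Y k Y]
kuYkYYk => kueSkYYk   [Y -> e S]
kueSkYYk => kueuSYkYYk   [S -> u S Y]
kueuSYkYYk => kueukSkYkYYk   [S -> k S k]
kueukSkYkYYk => kueukkkYkYYk   [S -> k]
kueukkkYkYYk => kueukkkukYYk   [Y -> u]
kueukkkukYYk => kueukkkukuYk   [Y -> u]
kueukkkukuYk => kueukkkukukk   [Y -> k]

S=>kSk=>kuSYk=>kuYkYYk=>kueSkYYk=>kueuSYkYYk=>kueukSkYkYYk=>kueukkkYkYYk=>kueukkkukYYk=>kueukkkukuYk=>kueukkkukukk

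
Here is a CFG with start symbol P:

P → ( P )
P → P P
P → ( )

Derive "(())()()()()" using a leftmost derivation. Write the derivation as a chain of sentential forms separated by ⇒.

P⇒PP⇒PPP⇒PPPP⇒PPPPP⇒(P)PPPP⇒(())PPPP⇒(())()PPP⇒(())()()PP⇒(())()()()P⇒(())()()()()

P ⇒ PP   [P → P P]
PP ⇒ PPP   [P → P P]
PPP ⇒ PPPP   [P → P P]
PPPP ⇒ PPPPP   [P → P P]
PPPPP ⇒ (P)PPPP   [P → ( P )]
(P)PPPP ⇒ (())PPPP   [P → ( )]
(())PPPP ⇒ (())()PPP   [P → ( )]
(())()PPP ⇒ (())()()PP   [P → ( )]
(())()()PP ⇒ (())()()()P   [P → ( )]
(())()()()P ⇒ (())()()()()   [P → ( )]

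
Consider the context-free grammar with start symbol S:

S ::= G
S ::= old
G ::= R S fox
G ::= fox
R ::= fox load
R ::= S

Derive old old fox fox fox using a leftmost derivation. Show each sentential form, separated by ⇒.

S ⇒ G ⇒ R S fox ⇒ S S fox ⇒ G S fox ⇒ R S fox S fox ⇒ S S fox S fox ⇒ old S fox S fox ⇒ old old fox S fox ⇒ old old fox G fox ⇒ old old fox fox fox

S ⇒ G   [S ::= G]
G ⇒ R S fox   [G ::= R S fox]
R S fox ⇒ S S fox   [R ::= S]
S S fox ⇒ G S fox   [S ::= G]
G S fox ⇒ R S fox S fox   [G ::= R S fox]
R S fox S fox ⇒ S S fox S fox   [R ::= S]
S S fox S fox ⇒ old S fox S fox   [S ::= old]
old S fox S fox ⇒ old old fox S fox   [S ::= old]
old old fox S fox ⇒ old old fox G fox   [S ::= G]
old old fox G fox ⇒ old old fox fox fox   [G ::= fox]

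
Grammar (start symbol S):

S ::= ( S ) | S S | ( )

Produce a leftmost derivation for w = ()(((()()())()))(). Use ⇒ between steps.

S ⇒ SS ⇒ ()S ⇒ ()SS ⇒ ()(S)S ⇒ ()((S))S ⇒ ()((SS))S ⇒ ()(((S)S))S ⇒ ()(((SS)S))S ⇒ ()(((SSS)S))S ⇒ ()(((()SS)S))S ⇒ ()(((()()S)S))S ⇒ ()(((()()())S))S ⇒ ()(((()()())()))S ⇒ ()(((()()())()))()

S ⇒ SS   [S ::= S S]
SS ⇒ ()S   [S ::= ( )]
()S ⇒ ()SS   [S ::= S S]
()SS ⇒ ()(S)S   [S ::= ( S )]
()(S)S ⇒ ()((S))S   [S ::= ( S )]
()((S))S ⇒ ()((SS))S   [S ::= S S]
()((SS))S ⇒ ()(((S)S))S   [S ::= ( S )]
()(((S)S))S ⇒ ()(((SS)S))S   [S ::= S S]
()(((SS)S))S ⇒ ()(((SSS)S))S   [S ::= S S]
()(((SSS)S))S ⇒ ()(((()SS)S))S   [S ::= ( )]
()(((()SS)S))S ⇒ ()(((()()S)S))S   [S ::= ( )]
()(((()()S)S))S ⇒ ()(((()()())S))S   [S ::= ( )]
()(((()()())S))S ⇒ ()(((()()())()))S   [S ::= ( )]
()(((()()())()))S ⇒ ()(((()()())()))()   [S ::= ( )]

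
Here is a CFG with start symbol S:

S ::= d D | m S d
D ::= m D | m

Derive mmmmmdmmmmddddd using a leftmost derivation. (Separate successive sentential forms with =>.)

S => mSd   [S ::= m S d]
mSd => mmSdd   [S ::= m S d]
mmSdd => mmmSddd   [S ::= m S d]
mmmSddd => mmmmSdddd   [S ::= m S d]
mmmmSdddd => mmmmmSddddd   [S ::= m S d]
mmmmmSddddd => mmmmmdDddddd   [S ::= d D]
mmmmmdDddddd => mmmmmdmDddddd   [D ::= m D]
mmmmmdmDddddd => mmmmmdmmDddddd   [D ::= m D]
mmmmmdmmDddddd => mmmmmdmmmDddddd   [D ::= m D]
mmmmmdmmmDddddd => mmmmmdmmmmddddd   [D ::= m]

S=>mSd=>mmSdd=>mmmSddd=>mmmmSdddd=>mmmmmSddddd=>mmmmmdDddddd=>mmmmmdmDddddd=>mmmmmdmmDddddd=>mmmmmdmmmDddddd=>mmmmmdmmmmddddd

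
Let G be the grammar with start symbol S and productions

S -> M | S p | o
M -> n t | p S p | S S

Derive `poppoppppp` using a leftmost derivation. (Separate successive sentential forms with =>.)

S=>Sp=>Spp=>Sppp=>Spppp=>Mpppp=>pSppppp=>pMppppp=>pSSppppp=>pSpSppppp=>pSppSppppp=>poppSppppp=>poppoppppp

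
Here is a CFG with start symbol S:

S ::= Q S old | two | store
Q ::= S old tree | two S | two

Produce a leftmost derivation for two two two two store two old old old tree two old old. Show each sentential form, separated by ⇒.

S ⇒ Q S old ⇒ two S S old ⇒ two two S old ⇒ two two Q S old old ⇒ two two S old tree S old old ⇒ two two Q S old old tree S old old ⇒ two two two S old old tree S old old ⇒ two two two Q S old old old tree S old old ⇒ two two two two S S old old old tree S old old ⇒ two two two two store S old old old tree S old old ⇒ two two two two store two old old old tree S old old ⇒ two two two two store two old old old tree two old old

S ⇒ Q S old   [S ::= Q S old]
Q S old ⇒ two S S old   [Q ::= two S]
two S S old ⇒ two two S old   [S ::= two]
two two S old ⇒ two two Q S old old   [S ::= Q S old]
two two Q S old old ⇒ two two S old tree S old old   [Q ::= S old tree]
two two S old tree S old old ⇒ two two Q S old old tree S old old   [S ::= Q S old]
two two Q S old old tree S old old ⇒ two two two S old old tree S old old   [Q ::= two]
two two two S old old tree S old old ⇒ two two two Q S old old old tree S old old   [S ::= Q S old]
two two two Q S old old old tree S old old ⇒ two two two two S S old old old tree S old old   [Q ::= two S]
two two two two S S old old old tree S old old ⇒ two two two two store S old old old tree S old old   [S ::= store]
two two two two store S old old old tree S old old ⇒ two two two two store two old old old tree S old old   [S ::= two]
two two two two store two old old old tree S old old ⇒ two two two two store two old old old tree two old old   [S ::= two]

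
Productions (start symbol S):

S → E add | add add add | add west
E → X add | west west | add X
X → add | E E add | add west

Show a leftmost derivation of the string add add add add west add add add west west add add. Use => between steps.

S => E add => add X add => add E E add add => add X add E add add => add E E add add E add add => add X add E add add E add add => add add add E add add E add add => add add add X add add add E add add => add add add add west add add add E add add => add add add add west add add add west west add add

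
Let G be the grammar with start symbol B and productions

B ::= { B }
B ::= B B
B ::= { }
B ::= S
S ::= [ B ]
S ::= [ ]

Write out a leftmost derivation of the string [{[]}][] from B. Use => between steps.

B => BB => SB => [B]B => [{B}]B => [{S}]B => [{[]}]B => [{[]}]S => [{[]}][]

B => BB   [B ::= B B]
BB => SB   [B ::= S]
SB => [B]B   [S ::= [ B ]]
[B]B => [{B}]B   [B ::= { B }]
[{B}]B => [{S}]B   [B ::= S]
[{S}]B => [{[]}]B   [S ::= [ ]]
[{[]}]B => [{[]}]S   [B ::= S]
[{[]}]S => [{[]}][]   [S ::= [ ]]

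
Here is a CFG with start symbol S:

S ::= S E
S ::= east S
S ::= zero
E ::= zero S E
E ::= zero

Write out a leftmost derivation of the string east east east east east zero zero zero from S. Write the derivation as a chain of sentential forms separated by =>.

S => east S => east S E => east east S E => east east S E E => east east east S E E => east east east east S E E => east east east east east S E E => east east east east east zero E E => east east east east east zero zero E => east east east east east zero zero zero

S => east S   [S ::= east S]
east S => east S E   [S ::= S E]
east S E => east east S E   [S ::= east S]
east east S E => east east S E E   [S ::= S E]
east east S E E => east east east S E E   [S ::= east S]
east east east S E E => east east east east S E E   [S ::= east S]
east east east east S E E => east east east east east S E E   [S ::= east S]
east east east east east S E E => east east east east east zero E E   [S ::= zero]
east east east east east zero E E => east east east east east zero zero E   [E ::= zero]
east east east east east zero zero E => east east east east east zero zero zero   [E ::= zero]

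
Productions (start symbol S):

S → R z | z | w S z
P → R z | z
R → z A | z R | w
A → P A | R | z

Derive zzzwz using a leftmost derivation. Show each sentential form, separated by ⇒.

S ⇒ Rz ⇒ zAz ⇒ zPAz ⇒ zzAz ⇒ zzRz ⇒ zzzRz ⇒ zzzwz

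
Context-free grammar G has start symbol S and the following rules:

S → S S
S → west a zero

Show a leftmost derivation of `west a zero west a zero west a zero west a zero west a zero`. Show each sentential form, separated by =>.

S => S S => S S S => S S S S => west a zero S S S => west a zero S S S S => west a zero west a zero S S S => west a zero west a zero west a zero S S => west a zero west a zero west a zero west a zero S => west a zero west a zero west a zero west a zero west a zero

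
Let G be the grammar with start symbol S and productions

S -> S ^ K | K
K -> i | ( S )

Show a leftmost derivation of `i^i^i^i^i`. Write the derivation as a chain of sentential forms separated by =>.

S => S^K   [S -> S ^ K]
S^K => S^K^K   [S -> S ^ K]
S^K^K => S^K^K^K   [S -> S ^ K]
S^K^K^K => S^K^K^K^K   [S -> S ^ K]
S^K^K^K^K => K^K^K^K^K   [S -> K]
K^K^K^K^K => i^K^K^K^K   [K -> i]
i^K^K^K^K => i^i^K^K^K   [K -> i]
i^i^K^K^K => i^i^i^K^K   [K -> i]
i^i^i^K^K => i^i^i^i^K   [K -> i]
i^i^i^i^K => i^i^i^i^i   [K -> i]

S => S^K => S^K^K => S^K^K^K => S^K^K^K^K => K^K^K^K^K => i^K^K^K^K => i^i^K^K^K => i^i^i^K^K => i^i^i^i^K => i^i^i^i^i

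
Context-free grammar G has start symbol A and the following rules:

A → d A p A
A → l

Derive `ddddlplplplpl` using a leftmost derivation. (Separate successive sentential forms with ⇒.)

A ⇒ dApA ⇒ ddApApA ⇒ dddApApApA ⇒ ddddApApApApA ⇒ ddddlpApApApA ⇒ ddddlplpApApA ⇒ ddddlplplpApA ⇒ ddddlplplplpA ⇒ ddddlplplplpl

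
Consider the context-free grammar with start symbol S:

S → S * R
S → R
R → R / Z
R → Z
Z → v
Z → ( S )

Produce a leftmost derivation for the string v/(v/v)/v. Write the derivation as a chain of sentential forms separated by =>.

S => R => R/Z => R/Z/Z => Z/Z/Z => v/Z/Z => v/(S)/Z => v/(R)/Z => v/(R/Z)/Z => v/(Z/Z)/Z => v/(v/Z)/Z => v/(v/v)/Z => v/(v/v)/v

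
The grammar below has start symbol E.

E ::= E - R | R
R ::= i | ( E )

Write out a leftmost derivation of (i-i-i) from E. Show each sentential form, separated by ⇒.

E⇒R⇒(E)⇒(E-R)⇒(E-R-R)⇒(R-R-R)⇒(i-R-R)⇒(i-i-R)⇒(i-i-i)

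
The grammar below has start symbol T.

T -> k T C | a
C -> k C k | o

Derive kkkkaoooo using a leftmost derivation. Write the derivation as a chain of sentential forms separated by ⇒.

T ⇒ kTC   [T -> k T C]
kTC ⇒ kkTCC   [T -> k T C]
kkTCC ⇒ kkkTCCC   [T -> k T C]
kkkTCCC ⇒ kkkkTCCCC   [T -> k T C]
kkkkTCCCC ⇒ kkkkaCCCC   [T -> a]
kkkkaCCCC ⇒ kkkkaoCCC   [C -> o]
kkkkaoCCC ⇒ kkkkaooCC   [C -> o]
kkkkaooCC ⇒ kkkkaoooC   [C -> o]
kkkkaoooC ⇒ kkkkaoooo   [C -> o]

T⇒kTC⇒kkTCC⇒kkkTCCC⇒kkkkTCCCC⇒kkkkaCCCC⇒kkkkaoCCC⇒kkkkaooCC⇒kkkkaoooC⇒kkkkaoooo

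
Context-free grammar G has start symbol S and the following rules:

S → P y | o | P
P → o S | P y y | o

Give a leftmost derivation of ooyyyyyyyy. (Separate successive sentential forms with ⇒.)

S ⇒ P   [S → P]
P ⇒ Pyy   [P → P y y]
Pyy ⇒ Pyyyy   [P → P y y]
Pyyyy ⇒ Pyyyyyy   [P → P y y]
Pyyyyyy ⇒ Pyyyyyyyy   [P → P y y]
Pyyyyyyyy ⇒ oSyyyyyyyy   [P → o S]
oSyyyyyyyy ⇒ ooyyyyyyyy   [S → o]

S ⇒ P ⇒ Pyy ⇒ Pyyyy ⇒ Pyyyyyy ⇒ Pyyyyyyyy ⇒ oSyyyyyyyy ⇒ ooyyyyyyyy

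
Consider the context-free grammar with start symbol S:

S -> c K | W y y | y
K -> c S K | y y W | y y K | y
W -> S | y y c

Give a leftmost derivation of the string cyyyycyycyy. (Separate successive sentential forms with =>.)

S => cK => cyyK => cyyyyW => cyyyyS => cyyyycK => cyyyycyyK => cyyyycyycSK => cyyyycyycyK => cyyyycyycyy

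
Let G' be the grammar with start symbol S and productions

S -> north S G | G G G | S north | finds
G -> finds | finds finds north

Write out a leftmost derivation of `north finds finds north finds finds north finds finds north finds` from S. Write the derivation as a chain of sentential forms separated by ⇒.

S ⇒ north S G   [S -> north S G]
north S G ⇒ north G G G G   [S -> G G G]
north G G G G ⇒ north finds finds north G G G   [G -> finds finds north]
north finds finds north G G G ⇒ north finds finds north finds finds north G G   [G -> finds finds north]
north finds finds north finds finds north G G ⇒ north finds finds north finds finds north finds finds north G   [G -> finds finds north]
north finds finds north finds finds north finds finds north G ⇒ north finds finds north finds finds north finds finds north finds   [G -> finds]

S ⇒ north S G ⇒ north G G G G ⇒ north finds finds north G G G ⇒ north finds finds north finds finds north G G ⇒ north finds finds north finds finds north finds finds north G ⇒ north finds finds north finds finds north finds finds north finds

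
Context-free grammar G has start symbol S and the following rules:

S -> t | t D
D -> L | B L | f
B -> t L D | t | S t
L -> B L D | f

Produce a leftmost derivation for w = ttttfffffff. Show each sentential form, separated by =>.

S => tD   [S -> t D]
tD => tBL   [D -> B L]
tBL => ttLDL   [B -> t L D]
ttLDL => ttBLDDL   [L -> B L D]
ttBLDDL => tttLDLDDL   [B -> t L D]
tttLDLDDL => tttBLDDLDDL   [L -> B L D]
tttBLDDLDDL => ttttLDDLDDL   [B -> t]
ttttLDDLDDL => ttttfDDLDDL   [L -> f]
ttttfDDLDDL => ttttffDLDDL   [D -> f]
ttttffDLDDL => ttttfffLDDL   [D -> f]
ttttfffLDDL => ttttffffDDL   [L -> f]
ttttffffDDL => ttttfffffDL   [D -> f]
ttttfffffDL => ttttffffffL   [D -> f]
ttttffffffL => ttttfffffff   [L -> f]

S => tD => tBL => ttLDL => ttBLDDL => tttLDLDDL => tttBLDDLDDL => ttttLDDLDDL => ttttfDDLDDL => ttttffDLDDL => ttttfffLDDL => ttttffffDDL => ttttfffffDL => ttttffffffL => ttttfffffff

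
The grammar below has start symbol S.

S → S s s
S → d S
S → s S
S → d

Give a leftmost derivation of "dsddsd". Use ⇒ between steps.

S ⇒ dS   [S → d S]
dS ⇒ dsS   [S → s S]
dsS ⇒ dsdS   [S → d S]
dsdS ⇒ dsddS   [S → d S]
dsddS ⇒ dsddsS   [S → s S]
dsddsS ⇒ dsddsd   [S → d]

S ⇒ dS ⇒ dsS ⇒ dsdS ⇒ dsddS ⇒ dsddsS ⇒ dsddsd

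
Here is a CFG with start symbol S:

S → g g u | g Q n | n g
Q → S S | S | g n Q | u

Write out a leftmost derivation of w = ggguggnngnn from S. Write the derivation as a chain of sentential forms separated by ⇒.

S ⇒ gQn ⇒ gSSn ⇒ ggguSn ⇒ gggugQnn ⇒ ggguggnQnn ⇒ ggguggnSnn ⇒ ggguggnngnn

S ⇒ gQn   [S → g Q n]
gQn ⇒ gSSn   [Q → S S]
gSSn ⇒ ggguSn   [S → g g u]
ggguSn ⇒ gggugQnn   [S → g Q n]
gggugQnn ⇒ ggguggnQnn   [Q → g n Q]
ggguggnQnn ⇒ ggguggnSnn   [Q → S]
ggguggnSnn ⇒ ggguggnngnn   [S → n g]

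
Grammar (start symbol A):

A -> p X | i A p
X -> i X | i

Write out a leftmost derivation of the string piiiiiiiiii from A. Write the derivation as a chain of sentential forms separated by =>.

A=>pX=>piX=>piiX=>piiiX=>piiiiX=>piiiiiX=>piiiiiiX=>piiiiiiiX=>piiiiiiiiX=>piiiiiiiiiX=>piiiiiiiiii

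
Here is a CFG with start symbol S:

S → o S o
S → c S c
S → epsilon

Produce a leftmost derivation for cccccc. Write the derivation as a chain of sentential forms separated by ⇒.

S ⇒ cSc ⇒ ccScc ⇒ cccSccc ⇒ cccccc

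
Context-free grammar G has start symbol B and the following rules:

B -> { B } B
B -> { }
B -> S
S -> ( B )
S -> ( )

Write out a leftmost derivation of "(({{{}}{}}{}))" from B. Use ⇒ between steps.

B ⇒ S ⇒ (B) ⇒ (S) ⇒ ((B)) ⇒ (({B}B)) ⇒ (({{B}B}B)) ⇒ (({{{}}B}B)) ⇒ (({{{}}{}}B)) ⇒ (({{{}}{}}{}))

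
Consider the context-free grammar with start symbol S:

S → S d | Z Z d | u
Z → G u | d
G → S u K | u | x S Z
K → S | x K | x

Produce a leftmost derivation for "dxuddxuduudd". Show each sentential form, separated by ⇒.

S⇒Sd⇒ZZdd⇒dZdd⇒dGudd⇒dxSZudd⇒dxSdZudd⇒dxSddZudd⇒dxuddZudd⇒dxuddGuudd⇒dxuddxSZuudd⇒dxuddxuZuudd⇒dxuddxuduudd

S ⇒ Sd   [S → S d]
Sd ⇒ ZZdd   [S → Z Z d]
ZZdd ⇒ dZdd   [Z → d]
dZdd ⇒ dGudd   [Z → G u]
dGudd ⇒ dxSZudd   [G → x S Z]
dxSZudd ⇒ dxSdZudd   [S → S d]
dxSdZudd ⇒ dxSddZudd   [S → S d]
dxSddZudd ⇒ dxuddZudd   [S → u]
dxuddZudd ⇒ dxuddGuudd   [Z → G u]
dxuddGuudd ⇒ dxuddxSZuudd   [G → x S Z]
dxuddxSZuudd ⇒ dxuddxuZuudd   [S → u]
dxuddxuZuudd ⇒ dxuddxuduudd   [Z → d]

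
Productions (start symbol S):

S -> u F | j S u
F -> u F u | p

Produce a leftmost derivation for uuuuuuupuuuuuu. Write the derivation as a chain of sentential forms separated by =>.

S => uF => uuFu => uuuFuu => uuuuFuuu => uuuuuFuuuu => uuuuuuFuuuuu => uuuuuuuFuuuuuu => uuuuuuupuuuuuu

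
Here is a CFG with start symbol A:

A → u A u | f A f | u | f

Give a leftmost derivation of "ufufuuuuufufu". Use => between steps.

A => uAu => ufAfu => ufuAufu => ufufAfufu => ufufuAufufu => ufufuuAuufufu => ufufuuuuufufu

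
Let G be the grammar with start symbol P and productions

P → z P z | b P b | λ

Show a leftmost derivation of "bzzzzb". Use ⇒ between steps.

P ⇒ bPb   [P → b P b]
bPb ⇒ bzPzb   [P → z P z]
bzPzb ⇒ bzzPzzb   [P → z P z]
bzzPzzb ⇒ bzzzzb   [P → λ]

P ⇒ bPb ⇒ bzPzb ⇒ bzzPzzb ⇒ bzzzzb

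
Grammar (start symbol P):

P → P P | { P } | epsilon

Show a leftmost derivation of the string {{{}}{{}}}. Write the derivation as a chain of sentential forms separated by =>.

P=>{P}=>{PP}=>{{P}P}=>{{PP}P}=>{{{P}P}P}=>{{{}P}P}=>{{{}}P}=>{{{}}{P}}=>{{{}}{{P}}}=>{{{}}{{}}}

P => {P}   [P → { P }]
{P} => {PP}   [P → P P]
{PP} => {{P}P}   [P → { P }]
{{P}P} => {{PP}P}   [P → P P]
{{PP}P} => {{{P}P}P}   [P → { P }]
{{{P}P}P} => {{{}P}P}   [P → epsilon]
{{{}P}P} => {{{}}P}   [P → epsilon]
{{{}}P} => {{{}}{P}}   [P → { P }]
{{{}}{P}} => {{{}}{{P}}}   [P → { P }]
{{{}}{{P}}} => {{{}}{{}}}   [P → epsilon]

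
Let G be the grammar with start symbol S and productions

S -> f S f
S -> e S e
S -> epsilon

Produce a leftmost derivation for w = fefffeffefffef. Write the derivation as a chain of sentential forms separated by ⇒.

S⇒fSf⇒feSef⇒fefSfef⇒feffSffef⇒fefffSfffef⇒fefffeSefffef⇒fefffefSfefffef⇒fefffeffefffef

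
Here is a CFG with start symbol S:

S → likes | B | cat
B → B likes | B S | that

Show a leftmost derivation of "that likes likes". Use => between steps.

S => B => B likes => B likes likes => that likes likes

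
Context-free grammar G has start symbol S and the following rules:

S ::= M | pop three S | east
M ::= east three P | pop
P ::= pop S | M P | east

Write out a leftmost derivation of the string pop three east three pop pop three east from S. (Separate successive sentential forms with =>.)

S => pop three S   [S ::= pop three S]
pop three S => pop three M   [S ::= M]
pop three M => pop three east three P   [M ::= east three P]
pop three east three P => pop three east three pop S   [P ::= pop S]
pop three east three pop S => pop three east three pop pop three S   [S ::= pop three S]
pop three east three pop pop three S => pop three east three pop pop three east   [S ::= east]

S => pop three S => pop three M => pop three east three P => pop three east three pop S => pop three east three pop pop three S => pop three east three pop pop three east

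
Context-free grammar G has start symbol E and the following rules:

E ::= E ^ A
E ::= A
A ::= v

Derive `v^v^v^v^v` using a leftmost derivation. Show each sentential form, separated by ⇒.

E⇒E^A⇒E^A^A⇒E^A^A^A⇒E^A^A^A^A⇒A^A^A^A^A⇒v^A^A^A^A⇒v^v^A^A^A⇒v^v^v^A^A⇒v^v^v^v^A⇒v^v^v^v^v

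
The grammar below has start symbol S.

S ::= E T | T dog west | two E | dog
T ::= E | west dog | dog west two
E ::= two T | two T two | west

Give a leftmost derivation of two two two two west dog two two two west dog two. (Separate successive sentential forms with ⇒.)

S ⇒ E T   [S ::= E T]
E T ⇒ two T two T   [E ::= two T two]
two T two T ⇒ two E two T   [T ::= E]
two E two T ⇒ two two T two T   [E ::= two T]
two two T two T ⇒ two two E two T   [T ::= E]
two two E two T ⇒ two two two T two two T   [E ::= two T two]
two two two T two two T ⇒ two two two E two two T   [T ::= E]
two two two E two two T ⇒ two two two two T two two T   [E ::= two T]
two two two two T two two T ⇒ two two two two west dog two two T   [T ::= west dog]
two two two two west dog two two T ⇒ two two two two west dog two two E   [T ::= E]
two two two two west dog two two E ⇒ two two two two west dog two two two T two   [E ::= two T two]
two two two two west dog two two two T two ⇒ two two two two west dog two two two west dog two   [T ::= west dog]

S ⇒ E T ⇒ two T two T ⇒ two E two T ⇒ two two T two T ⇒ two two E two T ⇒ two two two T two two T ⇒ two two two E two two T ⇒ two two two two T two two T ⇒ two two two two west dog two two T ⇒ two two two two west dog two two E ⇒ two two two two west dog two two two T two ⇒ two two two two west dog two two two west dog two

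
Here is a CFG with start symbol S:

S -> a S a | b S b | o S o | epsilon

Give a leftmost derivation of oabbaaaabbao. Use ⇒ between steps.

S⇒oSo⇒oaSao⇒oabSbao⇒oabbSbbao⇒oabbaSabbao⇒oabbaaSaabbao⇒oabbaaaabbao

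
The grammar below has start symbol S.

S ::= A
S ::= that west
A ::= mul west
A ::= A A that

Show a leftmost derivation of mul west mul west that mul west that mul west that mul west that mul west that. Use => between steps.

S => A => A A that => A A that A that => A A that A that A that => A A that A that A that A that => A A that A that A that A that A that => mul west A that A that A that A that A that => mul west mul west that A that A that A that A that => mul west mul west that mul west that A that A that A that => mul west mul west that mul west that mul west that A that A that => mul west mul west that mul west that mul west that mul west that A that => mul west mul west that mul west that mul west that mul west that mul west that

S => A   [S ::= A]
A => A A that   [A ::= A A that]
A A that => A A that A that   [A ::= A A that]
A A that A that => A A that A that A that   [A ::= A A that]
A A that A that A that => A A that A that A that A that   [A ::= A A that]
A A that A that A that A that => A A that A that A that A that A that   [A ::= A A that]
A A that A that A that A that A that => mul west A that A that A that A that A that   [A ::= mul west]
mul west A that A that A that A that A that => mul west mul west that A that A that A that A that   [A ::= mul west]
mul west mul west that A that A that A that A that => mul west mul west that mul west that A that A that A that   [A ::= mul west]
mul west mul west that mul west that A that A that A that => mul west mul west that mul west that mul west that A that A that   [A ::= mul west]
mul west mul west that mul west that mul west that A that A that => mul west mul west that mul west that mul west that mul west that A that   [A ::= mul west]
mul west mul west that mul west that mul west that mul west that A that => mul west mul west that mul west that mul west that mul west that mul west that   [A ::= mul west]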